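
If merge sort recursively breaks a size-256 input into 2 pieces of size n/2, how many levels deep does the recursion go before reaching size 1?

For divide and conquer with division factor 2:

Problem sizes at each level:
Level 0: 256
Level 1: 128
Level 2: 64
Level 3: 32
Level 4: 16
Level 5: 8
Level 6: 4
Level 7: 2
Level 8: 1

The root is level 0 and the size-1 base case is level 8 (the tree spans levels 0 through 8, i.e. 9 levels counting the root), so the depth is the number of divisions: log_2(256) = 8

The recursion tree depth is log_2(256) = 8. At each level, the problem size is divided by 2, so it takes 8 divisions to reduce to a base case of size 1. The algorithm makes 2 recursive calls at each level.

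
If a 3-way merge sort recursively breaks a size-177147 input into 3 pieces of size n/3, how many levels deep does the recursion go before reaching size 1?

For divide and conquer with division factor 3:

Problem sizes at each level:
Level 0: 177147
Level 1: 59049
Level 2: 19683
Level 3: 6561
Level 4: 2187
Level 5: 729
Level 6: 243
Level 7: 81
Level 8: 27
Level 9: 9
Level 10: 3
Level 11: 1

The root is level 0 and the size-1 base case is level 11 (the tree spans levels 0 through 11, i.e. 12 levels counting the root), so the depth is the number of divisions: log_3(177147) = 11

The recursion tree depth is log_3(177147) = 11. At each level, the problem size is divided by 3, so it takes 11 divisions to reduce to a base case of size 1. The algorithm makes 3 recursive calls at each level.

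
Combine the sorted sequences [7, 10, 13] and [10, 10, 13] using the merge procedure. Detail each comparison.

Merging process:

Compare 7 vs 10: take 7 from left. Merged: [7]
Compare 10 vs 10: take 10 from left. Merged: [7, 10]
Compare 13 vs 10: take 10 from right. Merged: [7, 10, 10]
Compare 13 vs 10: take 10 from right. Merged: [7, 10, 10, 10]
Compare 13 vs 13: take 13 from left. Merged: [7, 10, 10, 10, 13]
Append remaining from right: [13]. Merged: [7, 10, 10, 10, 13, 13]

Final merged array: [7, 10, 10, 10, 13, 13]
Total comparisons: 5

The merged array is [7, 10, 10, 10, 13, 13], requiring 5 comparisons. The merge step runs in O(n) time where n is the total number of elements.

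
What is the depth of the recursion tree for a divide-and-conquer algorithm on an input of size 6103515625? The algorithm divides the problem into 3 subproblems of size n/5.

For divide and conquer with division factor 5:

Problem sizes at each level:
Level 0: 6103515625
Level 1: 1220703125
Level 2: 244140625
Level 3: 48828125
Level 4: 9765625
Level 5: 1953125
Level 6: 390625
Level 7: 78125
Level 8: 15625
Level 9: 3125
Level 10: 625
Level 11: 125
Level 12: 25
Level 13: 5
Level 14: 1

The root is level 0 and the size-1 base case is level 14 (the tree spans levels 0 through 14, i.e. 15 levels counting the root), so the depth is the number of divisions: log_5(6103515625) = 14

The recursion tree depth is log_5(6103515625) = 14. At each level, the problem size is divided by 5, so it takes 14 divisions to reduce to a base case of size 1. The algorithm makes 3 recursive calls at each level.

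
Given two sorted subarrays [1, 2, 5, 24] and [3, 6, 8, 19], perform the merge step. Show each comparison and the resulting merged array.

Merging process:

Compare 1 vs 3: take 1 from left. Merged: [1]
Compare 2 vs 3: take 2 from left. Merged: [1, 2]
Compare 5 vs 3: take 3 from right. Merged: [1, 2, 3]
Compare 5 vs 6: take 5 from left. Merged: [1, 2, 3, 5]
Compare 24 vs 6: take 6 from right. Merged: [1, 2, 3, 5, 6]
Compare 24 vs 8: take 8 from right. Merged: [1, 2, 3, 5, 6, 8]
Compare 24 vs 19: take 19 from right. Merged: [1, 2, 3, 5, 6, 8, 19]
Append remaining from left: [24]. Merged: [1, 2, 3, 5, 6, 8, 19, 24]

Final merged array: [1, 2, 3, 5, 6, 8, 19, 24]
Total comparisons: 7

The merged array is [1, 2, 3, 5, 6, 8, 19, 24], requiring 7 comparisons. The merge step runs in O(n) time where n is the total number of elements.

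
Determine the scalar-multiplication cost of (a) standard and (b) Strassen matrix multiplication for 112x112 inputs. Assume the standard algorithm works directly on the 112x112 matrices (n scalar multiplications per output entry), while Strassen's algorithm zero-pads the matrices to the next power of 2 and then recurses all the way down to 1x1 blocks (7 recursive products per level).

Matrix multiplication for 112x112 matrices:

Strassen's algorithm requires power-of-2 dimensions. Pad 112x112 to 128x128 (next power of 2).

Standard algorithm: 112^3 = 1404928 multiplications
Strassen's algorithm: 7^(log2(128)) = 7^7 = 823543 multiplications
Savings: 1404928 - 823543 = 581385 multiplications

Standard: 1404928 multiplications (112^3). Strassen: 823543 multiplications (7^7, after padding to 128x128). Strassen reduces 8 recursive multiplications to 7 at each level.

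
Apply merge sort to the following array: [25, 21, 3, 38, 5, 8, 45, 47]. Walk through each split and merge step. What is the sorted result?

Merge sort trace:

Split: [25, 21, 3, 38, 5, 8, 45, 47] -> [25, 21, 3, 38] and [5, 8, 45, 47]
  Split: [25, 21, 3, 38] -> [25, 21] and [3, 38]
    Split: [25, 21] -> [25] and [21]
    Merge: [25] + [21] -> [21, 25]
    Split: [3, 38] -> [3] and [38]
    Merge: [3] + [38] -> [3, 38]
  Merge: [21, 25] + [3, 38] -> [3, 21, 25, 38]
  Split: [5, 8, 45, 47] -> [5, 8] and [45, 47]
    Split: [5, 8] -> [5] and [8]
    Merge: [5] + [8] -> [5, 8]
    Split: [45, 47] -> [45] and [47]
    Merge: [45] + [47] -> [45, 47]
  Merge: [5, 8] + [45, 47] -> [5, 8, 45, 47]
Merge: [3, 21, 25, 38] + [5, 8, 45, 47] -> [3, 5, 8, 21, 25, 38, 45, 47]

Final sorted array: [3, 5, 8, 21, 25, 38, 45, 47]

The merge sort proceeds by recursively splitting the array and merging sorted halves.
After all merges, the sorted array is [3, 5, 8, 21, 25, 38, 45, 47].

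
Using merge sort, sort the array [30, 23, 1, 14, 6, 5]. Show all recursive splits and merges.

Merge sort trace:

Split: [30, 23, 1, 14, 6, 5] -> [30, 23, 1] and [14, 6, 5]
  Split: [30, 23, 1] -> [30] and [23, 1]
    Split: [23, 1] -> [23] and [1]
    Merge: [23] + [1] -> [1, 23]
  Merge: [30] + [1, 23] -> [1, 23, 30]
  Split: [14, 6, 5] -> [14] and [6, 5]
    Split: [6, 5] -> [6] and [5]
    Merge: [6] + [5] -> [5, 6]
  Merge: [14] + [5, 6] -> [5, 6, 14]
Merge: [1, 23, 30] + [5, 6, 14] -> [1, 5, 6, 14, 23, 30]

Final sorted array: [1, 5, 6, 14, 23, 30]

The merge sort proceeds by recursively splitting the array and merging sorted halves.
After all merges, the sorted array is [1, 5, 6, 14, 23, 30].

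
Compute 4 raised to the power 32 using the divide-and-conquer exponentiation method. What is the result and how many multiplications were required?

Computing 4^32 by squaring (build up from 4^1; each line after the first costs one multiplication):

4^1 = 4
4^2 = (4^1)^2 = 4^2 = 16
4^4 = (4^2)^2 = 16^2 = 256
4^8 = (4^4)^2 = 256^2 = 65536
4^16 = (4^8)^2 = 65536^2 = 4294967296
4^32 = (4^16)^2 = 4294967296^2 = 18446744073709551616

Result: 18446744073709551616
Multiplications needed: 5 (5 lines after 4^1)

4^32 = 18446744073709551616. Using exponentiation by squaring, this requires 5 multiplications. The key idea: if the exponent is even, square the half-power; if odd, multiply by the base once.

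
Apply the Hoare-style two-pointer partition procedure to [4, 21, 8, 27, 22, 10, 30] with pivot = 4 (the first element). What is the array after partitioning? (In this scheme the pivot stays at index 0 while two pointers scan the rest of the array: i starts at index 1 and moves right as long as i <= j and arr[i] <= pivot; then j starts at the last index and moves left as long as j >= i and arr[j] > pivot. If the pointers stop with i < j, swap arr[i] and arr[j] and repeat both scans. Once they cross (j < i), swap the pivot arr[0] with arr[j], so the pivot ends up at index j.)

Hoare-style two-pointer partition with pivot = 4:

Initial array: [4, 21, 8, 27, 22, 10, 30]

Pointers start at i = 1, j = 6.
i ends at 1, j ends at 0: the pointers have crossed (j < i), so scanning stops.

j = 0, so swapping arr[0] with arr[j] leaves the pivot at position 0: [4, 21, 8, 27, 22, 10, 30]
Pivot position: 0

After partitioning with pivot 4, the array becomes [4, 21, 8, 27, 22, 10, 30]. The pivot is placed at index 0. All elements to the left of the pivot are <= 4, and all elements to the right are > 4.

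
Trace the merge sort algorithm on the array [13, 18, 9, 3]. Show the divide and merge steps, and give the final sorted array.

Merge sort trace:

Split: [13, 18, 9, 3] -> [13, 18] and [9, 3]
  Split: [13, 18] -> [13] and [18]
  Merge: [13] + [18] -> [13, 18]
  Split: [9, 3] -> [9] and [3]
  Merge: [9] + [3] -> [3, 9]
Merge: [13, 18] + [3, 9] -> [3, 9, 13, 18]

Final sorted array: [3, 9, 13, 18]

The merge sort proceeds by recursively splitting the array and merging sorted halves.
After all merges, the sorted array is [3, 9, 13, 18].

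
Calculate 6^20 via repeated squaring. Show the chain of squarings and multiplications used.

Computing 6^20 by squaring (build up from 6^1; each line after the first costs one multiplication):

6^1 = 6
6^2 = (6^1)^2 = 6^2 = 36
6^4 = (6^2)^2 = 36^2 = 1296
6^5 = 6 * 6^4 = 6 * 1296 = 7776
6^10 = (6^5)^2 = 7776^2 = 60466176
6^20 = (6^10)^2 = 60466176^2 = 3656158440062976

Result: 3656158440062976
Multiplications needed: 5 (5 lines after 6^1)

6^20 = 3656158440062976. Using exponentiation by squaring, this requires 5 multiplications. The key idea: if the exponent is even, square the half-power; if odd, multiply by the base once.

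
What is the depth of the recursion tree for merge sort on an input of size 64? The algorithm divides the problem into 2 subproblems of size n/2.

For divide and conquer with division factor 2:

Problem sizes at each level:
Level 0: 64
Level 1: 32
Level 2: 16
Level 3: 8
Level 4: 4
Level 5: 2
Level 6: 1

The root is level 0 and the size-1 base case is level 6 (the tree spans levels 0 through 6, i.e. 7 levels counting the root), so the depth is the number of divisions: log_2(64) = 6

The recursion tree depth is log_2(64) = 6. At each level, the problem size is divided by 2, so it takes 6 divisions to reduce to a base case of size 1. The algorithm makes 2 recursive calls at each level.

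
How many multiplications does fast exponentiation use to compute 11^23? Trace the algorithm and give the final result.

Computing 11^23 by squaring (build up from 11^1; each line after the first costs one multiplication):

11^1 = 11
11^2 = (11^1)^2 = 11^2 = 121
11^4 = (11^2)^2 = 121^2 = 14641
11^5 = 11 * 11^4 = 11 * 14641 = 161051
11^10 = (11^5)^2 = 161051^2 = 25937424601
11^11 = 11 * 11^10 = 11 * 25937424601 = 285311670611
11^22 = (11^11)^2 = 285311670611^2 = 81402749386839761113321
11^23 = 11 * 11^22 = 11 * 81402749386839761113321 = 895430243255237372246531

Result: 895430243255237372246531
Multiplications needed: 7 (7 lines after 11^1)

11^23 = 895430243255237372246531. Using exponentiation by squaring, this requires 7 multiplications. The key idea: if the exponent is even, square the half-power; if odd, multiply by the base once.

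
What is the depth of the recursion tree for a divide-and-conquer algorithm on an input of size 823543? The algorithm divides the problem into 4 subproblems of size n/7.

For divide and conquer with division factor 7:

Problem sizes at each level:
Level 0: 823543
Level 1: 117649
Level 2: 16807
Level 3: 2401
Level 4: 343
Level 5: 49
Level 6: 7
Level 7: 1

The root is level 0 and the size-1 base case is level 7 (the tree spans levels 0 through 7, i.e. 8 levels counting the root), so the depth is the number of divisions: log_7(823543) = 7

The recursion tree depth is log_7(823543) = 7. At each level, the problem size is divided by 7, so it takes 7 divisions to reduce to a base case of size 1. The algorithm makes 4 recursive calls at each level.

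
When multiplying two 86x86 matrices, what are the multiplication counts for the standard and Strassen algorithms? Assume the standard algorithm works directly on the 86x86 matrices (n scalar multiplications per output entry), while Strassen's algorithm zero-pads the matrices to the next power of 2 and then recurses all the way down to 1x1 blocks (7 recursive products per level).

Matrix multiplication for 86x86 matrices:

Strassen's algorithm requires power-of-2 dimensions. Pad 86x86 to 128x128 (next power of 2).

Standard algorithm: 86^3 = 636056 multiplications
Strassen's algorithm: 7^(log2(128)) = 7^7 = 823543 multiplications
Difference: 636056 - 823543 = -187487 (Strassen uses MORE here due to padding overhead — for small or just-over-power-of-2 n, padding can outweigh the per-level savings)

Standard: 636056 multiplications (86^3). Strassen: 823543 multiplications (7^7, after padding to 128x128). Strassen reduces 8 recursive multiplications to 7 at each level.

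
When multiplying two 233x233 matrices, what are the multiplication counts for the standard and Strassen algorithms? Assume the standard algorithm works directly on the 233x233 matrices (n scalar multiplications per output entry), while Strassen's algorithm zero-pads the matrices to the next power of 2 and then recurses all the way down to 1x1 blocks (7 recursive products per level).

Matrix multiplication for 233x233 matrices:

Strassen's algorithm requires power-of-2 dimensions. Pad 233x233 to 256x256 (next power of 2).

Standard algorithm: 233^3 = 12649337 multiplications
Strassen's algorithm: 7^(log2(256)) = 7^8 = 5764801 multiplications
Savings: 12649337 - 5764801 = 6884536 multiplications

Standard: 12649337 multiplications (233^3). Strassen: 5764801 multiplications (7^8, after padding to 256x256). Strassen reduces 8 recursive multiplications to 7 at each level.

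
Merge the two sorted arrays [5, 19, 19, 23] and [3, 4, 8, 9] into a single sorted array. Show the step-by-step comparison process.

Merging process:

Compare 5 vs 3: take 3 from right. Merged: [3]
Compare 5 vs 4: take 4 from right. Merged: [3, 4]
Compare 5 vs 8: take 5 from left. Merged: [3, 4, 5]
Compare 19 vs 8: take 8 from right. Merged: [3, 4, 5, 8]
Compare 19 vs 9: take 9 from right. Merged: [3, 4, 5, 8, 9]
Append remaining from left: [19, 19, 23]. Merged: [3, 4, 5, 8, 9, 19, 19, 23]

Final merged array: [3, 4, 5, 8, 9, 19, 19, 23]
Total comparisons: 5

The merged array is [3, 4, 5, 8, 9, 19, 19, 23], requiring 5 comparisons. The merge step runs in O(n) time where n is the total number of elements.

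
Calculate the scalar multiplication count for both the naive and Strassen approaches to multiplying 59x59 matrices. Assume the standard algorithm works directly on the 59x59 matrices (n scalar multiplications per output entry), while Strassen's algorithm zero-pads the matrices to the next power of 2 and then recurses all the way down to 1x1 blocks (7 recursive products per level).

Matrix multiplication for 59x59 matrices:

Strassen's algorithm requires power-of-2 dimensions. Pad 59x59 to 64x64 (next power of 2).

Standard algorithm: 59^3 = 205379 multiplications
Strassen's algorithm: 7^(log2(64)) = 7^6 = 117649 multiplications
Savings: 205379 - 117649 = 87730 multiplications

Standard: 205379 multiplications (59^3). Strassen: 117649 multiplications (7^6, after padding to 64x64). Strassen reduces 8 recursive multiplications to 7 at each level.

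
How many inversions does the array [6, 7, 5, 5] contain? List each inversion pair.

Finding inversions in [6, 7, 5, 5]:

(0, 2): arr[0]=6 > arr[2]=5
(0, 3): arr[0]=6 > arr[3]=5
(1, 2): arr[1]=7 > arr[2]=5
(1, 3): arr[1]=7 > arr[3]=5

Total inversions: 4

The array has 4 inversion(s): (0,2), (0,3), (1,2), (1,3). Each pair (i,j) satisfies i < j and arr[i] > arr[j].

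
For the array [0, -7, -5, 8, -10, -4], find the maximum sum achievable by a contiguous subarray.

Using Kadane's algorithm on [0, -7, -5, 8, -10, -4]:

Scanning through the array:
Position 1 (value -7): max_ending_here = -7, max_so_far = 0
Position 2 (value -5): max_ending_here = -5, max_so_far = 0
Position 3 (value 8): max_ending_here = 8, max_so_far = 8
Position 4 (value -10): max_ending_here = -2, max_so_far = 8
Position 5 (value -4): max_ending_here = -4, max_so_far = 8

Maximum subarray: [8]
Maximum sum: 8

The maximum subarray is [8] with sum 8. This subarray runs from index 3 to index 3.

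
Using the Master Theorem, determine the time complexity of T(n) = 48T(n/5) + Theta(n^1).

Master Theorem for T(n) = 48T(n/5) + O(n^1):

a = 48, b = 5, c = 1
log_b(a) = log_5(48) = 2.4053

Case 1: c = 1 < log_5(48) = 2.4053
T(n) = O(n^(log_5 48))

For T(n) = 48T(n/5) + O(n^1): log_5(48) = 2.4053. This is Case 1 of the Master Theorem (c < log_b(a), work dominated by leaves), giving O(n^(log_5 48)).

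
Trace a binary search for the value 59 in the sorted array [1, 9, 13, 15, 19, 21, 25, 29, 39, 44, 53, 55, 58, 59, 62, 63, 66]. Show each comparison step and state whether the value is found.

Binary search for 59 in [1, 9, 13, 15, 19, 21, 25, 29, 39, 44, 53, 55, 58, 59, 62, 63, 66]:

lo=0, hi=16, mid=8, arr[mid]=39 -> 39 < 59, search right half
lo=9, hi=16, mid=12, arr[mid]=58 -> 58 < 59, search right half
lo=13, hi=16, mid=14, arr[mid]=62 -> 62 > 59, search left half
lo=13, hi=13, mid=13, arr[mid]=59 -> Found target at index 13!

Binary search finds 59 at index 13 after 4 comparisons. The search repeatedly halves the search space by comparing with the middle element.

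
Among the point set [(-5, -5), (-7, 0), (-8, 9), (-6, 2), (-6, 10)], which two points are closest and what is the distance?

Computing all pairwise distances among 5 points:

d((-5, -5), (-7, 0)) = 5.3852
d((-5, -5), (-8, 9)) = 14.3178
d((-5, -5), (-6, 2)) = 7.0711
d((-5, -5), (-6, 10)) = 15.0333
d((-7, 0), (-8, 9)) = 9.0554
d((-7, 0), (-6, 2)) = 2.2361 <-- minimum
d((-7, 0), (-6, 10)) = 10.0499
d((-8, 9), (-6, 2)) = 7.2801
d((-8, 9), (-6, 10)) = 2.2361 <-- minimum
d((-6, 2), (-6, 10)) = 8.0

Minimum distance: 2.2361 (tie among 2 pairs: (-7, 0) and (-6, 2); (-8, 9) and (-6, 10))

The minimum Euclidean distance is 2.2361. There is a tie: 2 pairs achieve this minimum — (-7, 0) and (-6, 2); (-8, 9) and (-6, 10). Any of these is a valid closest pair. For 5 points, brute-force pairwise comparison is shown above. For large n, the divide-and-conquer algorithm (sort by x, recurse on halves, check the dividing strip) achieves O(n log n).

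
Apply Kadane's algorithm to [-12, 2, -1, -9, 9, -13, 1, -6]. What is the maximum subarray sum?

Using Kadane's algorithm on [-12, 2, -1, -9, 9, -13, 1, -6]:

Scanning through the array:
Position 1 (value 2): max_ending_here = 2, max_so_far = 2
Position 2 (value -1): max_ending_here = 1, max_so_far = 2
Position 3 (value -9): max_ending_here = -8, max_so_far = 2
Position 4 (value 9): max_ending_here = 9, max_so_far = 9
Position 5 (value -13): max_ending_here = -4, max_so_far = 9
Position 6 (value 1): max_ending_here = 1, max_so_far = 9
Position 7 (value -6): max_ending_here = -5, max_so_far = 9

Maximum subarray: [9]
Maximum sum: 9

The maximum subarray is [9] with sum 9. This subarray runs from index 4 to index 4.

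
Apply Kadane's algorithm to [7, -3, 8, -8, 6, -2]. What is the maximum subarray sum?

Using Kadane's algorithm on [7, -3, 8, -8, 6, -2]:

Scanning through the array:
Position 1 (value -3): max_ending_here = 4, max_so_far = 7
Position 2 (value 8): max_ending_here = 12, max_so_far = 12
Position 3 (value -8): max_ending_here = 4, max_so_far = 12
Position 4 (value 6): max_ending_here = 10, max_so_far = 12
Position 5 (value -2): max_ending_here = 8, max_so_far = 12

Maximum subarray: [7, -3, 8]
Maximum sum: 12

The maximum subarray is [7, -3, 8] with sum 12. This subarray runs from index 0 to index 2.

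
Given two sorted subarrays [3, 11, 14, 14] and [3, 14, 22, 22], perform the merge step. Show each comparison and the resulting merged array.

Merging process:

Compare 3 vs 3: take 3 from left. Merged: [3]
Compare 11 vs 3: take 3 from right. Merged: [3, 3]
Compare 11 vs 14: take 11 from left. Merged: [3, 3, 11]
Compare 14 vs 14: take 14 from left. Merged: [3, 3, 11, 14]
Compare 14 vs 14: take 14 from left. Merged: [3, 3, 11, 14, 14]
Append remaining from right: [14, 22, 22]. Merged: [3, 3, 11, 14, 14, 14, 22, 22]

Final merged array: [3, 3, 11, 14, 14, 14, 22, 22]
Total comparisons: 5

The merged array is [3, 3, 11, 14, 14, 14, 22, 22], requiring 5 comparisons. The merge step runs in O(n) time where n is the total number of elements.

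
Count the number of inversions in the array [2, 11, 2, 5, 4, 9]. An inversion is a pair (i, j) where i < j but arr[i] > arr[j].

Finding inversions in [2, 11, 2, 5, 4, 9]:

(1, 2): arr[1]=11 > arr[2]=2
(1, 3): arr[1]=11 > arr[3]=5
(1, 4): arr[1]=11 > arr[4]=4
(1, 5): arr[1]=11 > arr[5]=9
(3, 4): arr[3]=5 > arr[4]=4

Total inversions: 5

The array has 5 inversion(s): (1,2), (1,3), (1,4), (1,5), (3,4). Each pair (i,j) satisfies i < j and arr[i] > arr[j].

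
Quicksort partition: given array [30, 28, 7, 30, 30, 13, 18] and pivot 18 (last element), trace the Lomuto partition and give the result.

Lomuto partition with pivot = 18:

Initial array: [30, 28, 7, 30, 30, 13, 18]

arr[0]=30 > 18: no swap
arr[1]=28 > 18: no swap
arr[2]=7 <= 18: swap with position 0, array becomes [7, 28, 30, 30, 30, 13, 18]
arr[3]=30 > 18: no swap
arr[4]=30 > 18: no swap
arr[5]=13 <= 18: swap with position 1, array becomes [7, 13, 30, 30, 30, 28, 18]

Place pivot at position 2: [7, 13, 18, 30, 30, 28, 30]
Pivot position: 2

After partitioning with pivot 18, the array becomes [7, 13, 18, 30, 30, 28, 30]. The pivot is placed at index 2. All elements to the left of the pivot are <= 18, and all elements to the right are > 18.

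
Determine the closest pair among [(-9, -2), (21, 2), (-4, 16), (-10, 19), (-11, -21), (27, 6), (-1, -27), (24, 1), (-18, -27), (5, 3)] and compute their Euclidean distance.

Computing all pairwise distances among 10 points:

d((-9, -2), (21, 2)) = 30.2655
d((-9, -2), (-4, 16)) = 18.6815
d((-9, -2), (-10, 19)) = 21.0238
d((-9, -2), (-11, -21)) = 19.105
d((-9, -2), (27, 6)) = 36.8782
d((-9, -2), (-1, -27)) = 26.2488
d((-9, -2), (24, 1)) = 33.1361
d((-9, -2), (-18, -27)) = 26.5707
d((-9, -2), (5, 3)) = 14.8661
d((21, 2), (-4, 16)) = 28.6531
d((21, 2), (-10, 19)) = 35.3553
d((21, 2), (-11, -21)) = 39.4081
d((21, 2), (27, 6)) = 7.2111
d((21, 2), (-1, -27)) = 36.4005
d((21, 2), (24, 1)) = 3.1623 <-- minimum
d((21, 2), (-18, -27)) = 48.6004
d((21, 2), (5, 3)) = 16.0312
d((-4, 16), (-10, 19)) = 6.7082
d((-4, 16), (-11, -21)) = 37.6563
d((-4, 16), (27, 6)) = 32.573
d((-4, 16), (-1, -27)) = 43.1045
d((-4, 16), (24, 1)) = 31.7648
d((-4, 16), (-18, -27)) = 45.2217
d((-4, 16), (5, 3)) = 15.8114
d((-10, 19), (-11, -21)) = 40.0125
d((-10, 19), (27, 6)) = 39.2173
d((-10, 19), (-1, -27)) = 46.8722
d((-10, 19), (24, 1)) = 38.4708
d((-10, 19), (-18, -27)) = 46.6905
d((-10, 19), (5, 3)) = 21.9317
d((-11, -21), (27, 6)) = 46.6154
d((-11, -21), (-1, -27)) = 11.6619
d((-11, -21), (24, 1)) = 41.3401
d((-11, -21), (-18, -27)) = 9.2195
d((-11, -21), (5, 3)) = 28.8444
d((27, 6), (-1, -27)) = 43.2782
d((27, 6), (24, 1)) = 5.831
d((27, 6), (-18, -27)) = 55.8032
d((27, 6), (5, 3)) = 22.2036
d((-1, -27), (24, 1)) = 37.5366
d((-1, -27), (-18, -27)) = 17.0
d((-1, -27), (5, 3)) = 30.5941
d((24, 1), (-18, -27)) = 50.4777
d((24, 1), (5, 3)) = 19.105
d((-18, -27), (5, 3)) = 37.8021

Closest pair: (21, 2) and (24, 1) with distance 3.1623

The closest pair is (21, 2) and (24, 1) with Euclidean distance 3.1623. For 10 points, brute-force pairwise comparison is shown above. For large n, the divide-and-conquer algorithm (sort by x, recurse on halves, check the dividing strip) achieves O(n log n).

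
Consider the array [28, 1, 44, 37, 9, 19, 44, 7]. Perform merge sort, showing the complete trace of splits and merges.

Merge sort trace:

Split: [28, 1, 44, 37, 9, 19, 44, 7] -> [28, 1, 44, 37] and [9, 19, 44, 7]
  Split: [28, 1, 44, 37] -> [28, 1] and [44, 37]
    Split: [28, 1] -> [28] and [1]
    Merge: [28] + [1] -> [1, 28]
    Split: [44, 37] -> [44] and [37]
    Merge: [44] + [37] -> [37, 44]
  Merge: [1, 28] + [37, 44] -> [1, 28, 37, 44]
  Split: [9, 19, 44, 7] -> [9, 19] and [44, 7]
    Split: [9, 19] -> [9] and [19]
    Merge: [9] + [19] -> [9, 19]
    Split: [44, 7] -> [44] and [7]
    Merge: [44] + [7] -> [7, 44]
  Merge: [9, 19] + [7, 44] -> [7, 9, 19, 44]
Merge: [1, 28, 37, 44] + [7, 9, 19, 44] -> [1, 7, 9, 19, 28, 37, 44, 44]

Final sorted array: [1, 7, 9, 19, 28, 37, 44, 44]

The merge sort proceeds by recursively splitting the array and merging sorted halves.
After all merges, the sorted array is [1, 7, 9, 19, 28, 37, 44, 44].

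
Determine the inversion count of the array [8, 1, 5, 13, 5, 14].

Finding inversions in [8, 1, 5, 13, 5, 14]:

(0, 1): arr[0]=8 > arr[1]=1
(0, 2): arr[0]=8 > arr[2]=5
(0, 4): arr[0]=8 > arr[4]=5
(3, 4): arr[3]=13 > arr[4]=5

Total inversions: 4

The array has 4 inversion(s): (0,1), (0,2), (0,4), (3,4). Each pair (i,j) satisfies i < j and arr[i] > arr[j].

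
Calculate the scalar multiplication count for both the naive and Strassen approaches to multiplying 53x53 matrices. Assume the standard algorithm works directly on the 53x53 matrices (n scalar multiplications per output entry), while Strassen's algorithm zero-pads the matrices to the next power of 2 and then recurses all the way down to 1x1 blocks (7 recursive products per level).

Matrix multiplication for 53x53 matrices:

Strassen's algorithm requires power-of-2 dimensions. Pad 53x53 to 64x64 (next power of 2).

Standard algorithm: 53^3 = 148877 multiplications
Strassen's algorithm: 7^(log2(64)) = 7^6 = 117649 multiplications
Savings: 148877 - 117649 = 31228 multiplications

Standard: 148877 multiplications (53^3). Strassen: 117649 multiplications (7^6, after padding to 64x64). Strassen reduces 8 recursive multiplications to 7 at each level.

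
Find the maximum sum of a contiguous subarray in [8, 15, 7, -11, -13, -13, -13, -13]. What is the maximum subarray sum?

Using Kadane's algorithm on [8, 15, 7, -11, -13, -13, -13, -13]:

Scanning through the array:
Position 1 (value 15): max_ending_here = 23, max_so_far = 23
Position 2 (value 7): max_ending_here = 30, max_so_far = 30
Position 3 (value -11): max_ending_here = 19, max_so_far = 30
Position 4 (value -13): max_ending_here = 6, max_so_far = 30
Position 5 (value -13): max_ending_here = -7, max_so_far = 30
Position 6 (value -13): max_ending_here = -13, max_so_far = 30
Position 7 (value -13): max_ending_here = -13, max_so_far = 30

Maximum subarray: [8, 15, 7]
Maximum sum: 30

The maximum subarray is [8, 15, 7] with sum 30. This subarray runs from index 0 to index 2.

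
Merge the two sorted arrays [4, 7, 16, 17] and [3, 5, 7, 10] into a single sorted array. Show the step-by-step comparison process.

Merging process:

Compare 4 vs 3: take 3 from right. Merged: [3]
Compare 4 vs 5: take 4 from left. Merged: [3, 4]
Compare 7 vs 5: take 5 from right. Merged: [3, 4, 5]
Compare 7 vs 7: take 7 from left. Merged: [3, 4, 5, 7]
Compare 16 vs 7: take 7 from right. Merged: [3, 4, 5, 7, 7]
Compare 16 vs 10: take 10 from right. Merged: [3, 4, 5, 7, 7, 10]
Append remaining from left: [16, 17]. Merged: [3, 4, 5, 7, 7, 10, 16, 17]

Final merged array: [3, 4, 5, 7, 7, 10, 16, 17]
Total comparisons: 6

The merged array is [3, 4, 5, 7, 7, 10, 16, 17], requiring 6 comparisons. The merge step runs in O(n) time where n is the total number of elements.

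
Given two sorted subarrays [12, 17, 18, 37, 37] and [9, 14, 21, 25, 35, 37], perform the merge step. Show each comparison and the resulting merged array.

Merging process:

Compare 12 vs 9: take 9 from right. Merged: [9]
Compare 12 vs 14: take 12 from left. Merged: [9, 12]
Compare 17 vs 14: take 14 from right. Merged: [9, 12, 14]
Compare 17 vs 21: take 17 from left. Merged: [9, 12, 14, 17]
Compare 18 vs 21: take 18 from left. Merged: [9, 12, 14, 17, 18]
Compare 37 vs 21: take 21 from right. Merged: [9, 12, 14, 17, 18, 21]
Compare 37 vs 25: take 25 from right. Merged: [9, 12, 14, 17, 18, 21, 25]
Compare 37 vs 35: take 35 from right. Merged: [9, 12, 14, 17, 18, 21, 25, 35]
Compare 37 vs 37: take 37 from left. Merged: [9, 12, 14, 17, 18, 21, 25, 35, 37]
Compare 37 vs 37: take 37 from left. Merged: [9, 12, 14, 17, 18, 21, 25, 35, 37, 37]
Append remaining from right: [37]. Merged: [9, 12, 14, 17, 18, 21, 25, 35, 37, 37, 37]

Final merged array: [9, 12, 14, 17, 18, 21, 25, 35, 37, 37, 37]
Total comparisons: 10

The merged array is [9, 12, 14, 17, 18, 21, 25, 35, 37, 37, 37], requiring 10 comparisons. The merge step runs in O(n) time where n is the total number of elements.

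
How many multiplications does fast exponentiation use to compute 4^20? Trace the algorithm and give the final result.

Computing 4^20 by squaring (build up from 4^1; each line after the first costs one multiplication):

4^1 = 4
4^2 = (4^1)^2 = 4^2 = 16
4^4 = (4^2)^2 = 16^2 = 256
4^5 = 4 * 4^4 = 4 * 256 = 1024
4^10 = (4^5)^2 = 1024^2 = 1048576
4^20 = (4^10)^2 = 1048576^2 = 1099511627776

Result: 1099511627776
Multiplications needed: 5 (5 lines after 4^1)

4^20 = 1099511627776. Using exponentiation by squaring, this requires 5 multiplications. The key idea: if the exponent is even, square the half-power; if odd, multiply by the base once.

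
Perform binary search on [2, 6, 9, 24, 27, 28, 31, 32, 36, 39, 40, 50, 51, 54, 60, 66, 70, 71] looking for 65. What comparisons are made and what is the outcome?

Binary search for 65 in [2, 6, 9, 24, 27, 28, 31, 32, 36, 39, 40, 50, 51, 54, 60, 66, 70, 71]:

lo=0, hi=17, mid=8, arr[mid]=36 -> 36 < 65, search right half
lo=9, hi=17, mid=13, arr[mid]=54 -> 54 < 65, search right half
lo=14, hi=17, mid=15, arr[mid]=66 -> 66 > 65, search left half
lo=14, hi=14, mid=14, arr[mid]=60 -> 60 < 65, search right half
lo=15 > hi=14, target 65 not found

Binary search determines that 65 is not in the array after 4 comparisons. The search space was exhausted without finding the target.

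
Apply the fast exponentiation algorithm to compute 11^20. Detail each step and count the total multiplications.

Computing 11^20 by squaring (build up from 11^1; each line after the first costs one multiplication):

11^1 = 11
11^2 = (11^1)^2 = 11^2 = 121
11^4 = (11^2)^2 = 121^2 = 14641
11^5 = 11 * 11^4 = 11 * 14641 = 161051
11^10 = (11^5)^2 = 161051^2 = 25937424601
11^20 = (11^10)^2 = 25937424601^2 = 672749994932560009201

Result: 672749994932560009201
Multiplications needed: 5 (5 lines after 11^1)

11^20 = 672749994932560009201. Using exponentiation by squaring, this requires 5 multiplications. The key idea: if the exponent is even, square the half-power; if odd, multiply by the base once.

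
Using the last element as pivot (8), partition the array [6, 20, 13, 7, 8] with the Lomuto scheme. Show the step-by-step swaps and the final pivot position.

Lomuto partition with pivot = 8:

Initial array: [6, 20, 13, 7, 8]

arr[0]=6 <= 8: swap with position 0, array becomes [6, 20, 13, 7, 8]
arr[1]=20 > 8: no swap
arr[2]=13 > 8: no swap
arr[3]=7 <= 8: swap with position 1, array becomes [6, 7, 13, 20, 8]

Place pivot at position 2: [6, 7, 8, 20, 13]
Pivot position: 2

After partitioning with pivot 8, the array becomes [6, 7, 8, 20, 13]. The pivot is placed at index 2. All elements to the left of the pivot are <= 8, and all elements to the right are > 8.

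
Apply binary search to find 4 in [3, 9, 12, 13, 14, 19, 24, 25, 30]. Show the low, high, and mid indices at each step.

Binary search for 4 in [3, 9, 12, 13, 14, 19, 24, 25, 30]:

lo=0, hi=8, mid=4, arr[mid]=14 -> 14 > 4, search left half
lo=0, hi=3, mid=1, arr[mid]=9 -> 9 > 4, search left half
lo=0, hi=0, mid=0, arr[mid]=3 -> 3 < 4, search right half
lo=1 > hi=0, target 4 not found

Binary search determines that 4 is not in the array after 3 comparisons. The search space was exhausted without finding the target.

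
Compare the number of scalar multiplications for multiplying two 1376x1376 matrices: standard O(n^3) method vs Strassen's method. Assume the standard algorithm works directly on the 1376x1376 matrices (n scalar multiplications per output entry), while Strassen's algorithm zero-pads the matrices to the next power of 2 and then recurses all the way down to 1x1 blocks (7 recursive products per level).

Matrix multiplication for 1376x1376 matrices:

Strassen's algorithm requires power-of-2 dimensions. Pad 1376x1376 to 2048x2048 (next power of 2).

Standard algorithm: 1376^3 = 2605285376 multiplications
Strassen's algorithm: 7^(log2(2048)) = 7^11 = 1977326743 multiplications
Savings: 2605285376 - 1977326743 = 627958633 multiplications

Standard: 2605285376 multiplications (1376^3). Strassen: 1977326743 multiplications (7^11, after padding to 2048x2048). Strassen reduces 8 recursive multiplications to 7 at each level.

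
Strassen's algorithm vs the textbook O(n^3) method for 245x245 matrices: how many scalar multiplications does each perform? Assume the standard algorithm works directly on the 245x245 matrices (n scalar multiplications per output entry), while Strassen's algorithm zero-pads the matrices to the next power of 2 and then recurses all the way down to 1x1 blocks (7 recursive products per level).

Matrix multiplication for 245x245 matrices:

Strassen's algorithm requires power-of-2 dimensions. Pad 245x245 to 256x256 (next power of 2).

Standard algorithm: 245^3 = 14706125 multiplications
Strassen's algorithm: 7^(log2(256)) = 7^8 = 5764801 multiplications
Savings: 14706125 - 5764801 = 8941324 multiplications

Standard: 14706125 multiplications (245^3). Strassen: 5764801 multiplications (7^8, after padding to 256x256). Strassen reduces 8 recursive multiplications to 7 at each level.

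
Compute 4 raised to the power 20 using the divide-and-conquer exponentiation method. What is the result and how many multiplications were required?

Computing 4^20 by squaring (build up from 4^1; each line after the first costs one multiplication):

4^1 = 4
4^2 = (4^1)^2 = 4^2 = 16
4^4 = (4^2)^2 = 16^2 = 256
4^5 = 4 * 4^4 = 4 * 256 = 1024
4^10 = (4^5)^2 = 1024^2 = 1048576
4^20 = (4^10)^2 = 1048576^2 = 1099511627776

Result: 1099511627776
Multiplications needed: 5 (5 lines after 4^1)

4^20 = 1099511627776. Using exponentiation by squaring, this requires 5 multiplications. The key idea: if the exponent is even, square the half-power; if odd, multiply by the base once.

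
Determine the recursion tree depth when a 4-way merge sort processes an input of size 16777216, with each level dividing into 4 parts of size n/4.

For divide and conquer with division factor 4:

Problem sizes at each level:
Level 0: 16777216
Level 1: 4194304
Level 2: 1048576
Level 3: 262144
Level 4: 65536
Level 5: 16384
Level 6: 4096
Level 7: 1024
Level 8: 256
Level 9: 64
Level 10: 16
Level 11: 4
Level 12: 1

The root is level 0 and the size-1 base case is level 12 (the tree spans levels 0 through 12, i.e. 13 levels counting the root), so the depth is the number of divisions: log_4(16777216) = 12

The recursion tree depth is log_4(16777216) = 12. At each level, the problem size is divided by 4, so it takes 12 divisions to reduce to a base case of size 1. The algorithm makes 4 recursive calls at each level.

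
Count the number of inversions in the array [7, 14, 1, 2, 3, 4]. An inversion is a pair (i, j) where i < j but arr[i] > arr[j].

Finding inversions in [7, 14, 1, 2, 3, 4]:

(0, 2): arr[0]=7 > arr[2]=1
(0, 3): arr[0]=7 > arr[3]=2
(0, 4): arr[0]=7 > arr[4]=3
(0, 5): arr[0]=7 > arr[5]=4
(1, 2): arr[1]=14 > arr[2]=1
(1, 3): arr[1]=14 > arr[3]=2
(1, 4): arr[1]=14 > arr[4]=3
(1, 5): arr[1]=14 > arr[5]=4

Total inversions: 8

The array has 8 inversion(s): (0,2), (0,3), (0,4), (0,5), (1,2), (1,3), (1,4), (1,5). Each pair (i,j) satisfies i < j and arr[i] > arr[j].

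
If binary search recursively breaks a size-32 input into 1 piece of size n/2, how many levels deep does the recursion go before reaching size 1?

For divide and conquer with division factor 2:

Problem sizes at each level:
Level 0: 32
Level 1: 16
Level 2: 8
Level 3: 4
Level 4: 2
Level 5: 1

The root is level 0 and the size-1 base case is level 5 (the tree spans levels 0 through 5, i.e. 6 levels counting the root), so the depth is the number of divisions: log_2(32) = 5

The recursion tree depth is log_2(32) = 5. At each level, the problem size is divided by 2, so it takes 5 divisions to reduce to a base case of size 1. The algorithm makes 1 recursive call at each level.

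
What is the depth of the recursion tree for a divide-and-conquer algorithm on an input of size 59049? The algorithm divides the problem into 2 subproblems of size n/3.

For divide and conquer with division factor 3:

Problem sizes at each level:
Level 0: 59049
Level 1: 19683
Level 2: 6561
Level 3: 2187
Level 4: 729
Level 5: 243
Level 6: 81
Level 7: 27
Level 8: 9
Level 9: 3
Level 10: 1

The root is level 0 and the size-1 base case is level 10 (the tree spans levels 0 through 10, i.e. 11 levels counting the root), so the depth is the number of divisions: log_3(59049) = 10

The recursion tree depth is log_3(59049) = 10. At each level, the problem size is divided by 3, so it takes 10 divisions to reduce to a base case of size 1. The algorithm makes 2 recursive calls at each level.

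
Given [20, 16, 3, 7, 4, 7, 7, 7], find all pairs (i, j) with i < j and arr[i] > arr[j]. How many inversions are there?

Finding inversions in [20, 16, 3, 7, 4, 7, 7, 7]:

(0, 1): arr[0]=20 > arr[1]=16
(0, 2): arr[0]=20 > arr[2]=3
(0, 3): arr[0]=20 > arr[3]=7
(0, 4): arr[0]=20 > arr[4]=4
(0, 5): arr[0]=20 > arr[5]=7
(0, 6): arr[0]=20 > arr[6]=7
(0, 7): arr[0]=20 > arr[7]=7
(1, 2): arr[1]=16 > arr[2]=3
(1, 3): arr[1]=16 > arr[3]=7
(1, 4): arr[1]=16 > arr[4]=4
(1, 5): arr[1]=16 > arr[5]=7
(1, 6): arr[1]=16 > arr[6]=7
(1, 7): arr[1]=16 > arr[7]=7
(3, 4): arr[3]=7 > arr[4]=4

Total inversions: 14

The array has 14 inversion(s): (0,1), (0,2), (0,3), (0,4), (0,5), (0,6), (0,7), (1,2), (1,3), (1,4), (1,5), (1,6), (1,7), (3,4). Each pair (i,j) satisfies i < j and arr[i] > arr[j].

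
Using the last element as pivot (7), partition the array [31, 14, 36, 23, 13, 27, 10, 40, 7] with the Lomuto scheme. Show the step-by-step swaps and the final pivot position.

Lomuto partition with pivot = 7:

Initial array: [31, 14, 36, 23, 13, 27, 10, 40, 7]

arr[0]=31 > 7: no swap
arr[1]=14 > 7: no swap
arr[2]=36 > 7: no swap
arr[3]=23 > 7: no swap
arr[4]=13 > 7: no swap
arr[5]=27 > 7: no swap
arr[6]=10 > 7: no swap
arr[7]=40 > 7: no swap

Place pivot at position 0: [7, 14, 36, 23, 13, 27, 10, 40, 31]
Pivot position: 0

After partitioning with pivot 7, the array becomes [7, 14, 36, 23, 13, 27, 10, 40, 31]. The pivot is placed at index 0. All elements to the left of the pivot are <= 7, and all elements to the right are > 7.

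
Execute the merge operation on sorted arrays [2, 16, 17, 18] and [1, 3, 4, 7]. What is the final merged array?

Merging process:

Compare 2 vs 1: take 1 from right. Merged: [1]
Compare 2 vs 3: take 2 from left. Merged: [1, 2]
Compare 16 vs 3: take 3 from right. Merged: [1, 2, 3]
Compare 16 vs 4: take 4 from right. Merged: [1, 2, 3, 4]
Compare 16 vs 7: take 7 from right. Merged: [1, 2, 3, 4, 7]
Append remaining from left: [16, 17, 18]. Merged: [1, 2, 3, 4, 7, 16, 17, 18]

Final merged array: [1, 2, 3, 4, 7, 16, 17, 18]
Total comparisons: 5

The merged array is [1, 2, 3, 4, 7, 16, 17, 18], requiring 5 comparisons. The merge step runs in O(n) time where n is the total number of elements.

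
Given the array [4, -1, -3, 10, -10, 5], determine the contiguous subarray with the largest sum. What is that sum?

Using Kadane's algorithm on [4, -1, -3, 10, -10, 5]:

Scanning through the array:
Position 1 (value -1): max_ending_here = 3, max_so_far = 4
Position 2 (value -3): max_ending_here = 0, max_so_far = 4
Position 3 (value 10): max_ending_here = 10, max_so_far = 10
Position 4 (value -10): max_ending_here = 0, max_so_far = 10
Position 5 (value 5): max_ending_here = 5, max_so_far = 10

Maximum subarray: [4, -1, -3, 10]
Maximum sum: 10

The maximum subarray is [4, -1, -3, 10] with sum 10. This subarray runs from index 0 to index 3.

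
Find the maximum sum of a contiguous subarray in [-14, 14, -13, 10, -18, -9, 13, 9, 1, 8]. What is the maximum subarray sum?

Using Kadane's algorithm on [-14, 14, -13, 10, -18, -9, 13, 9, 1, 8]:

Scanning through the array:
Position 1 (value 14): max_ending_here = 14, max_so_far = 14
Position 2 (value -13): max_ending_here = 1, max_so_far = 14
Position 3 (value 10): max_ending_here = 11, max_so_far = 14
Position 4 (value -18): max_ending_here = -7, max_so_far = 14
Position 5 (value -9): max_ending_here = -9, max_so_far = 14
Position 6 (value 13): max_ending_here = 13, max_so_far = 14
Position 7 (value 9): max_ending_here = 22, max_so_far = 22
Position 8 (value 1): max_ending_here = 23, max_so_far = 23
Position 9 (value 8): max_ending_here = 31, max_so_far = 31

Maximum subarray: [13, 9, 1, 8]
Maximum sum: 31

The maximum subarray is [13, 9, 1, 8] with sum 31. This subarray runs from index 6 to index 9.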